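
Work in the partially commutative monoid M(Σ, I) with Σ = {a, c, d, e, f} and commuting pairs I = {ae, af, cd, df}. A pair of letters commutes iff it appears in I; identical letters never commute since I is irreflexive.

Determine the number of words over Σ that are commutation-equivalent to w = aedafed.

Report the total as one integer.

0(a) covers ∅
1(e) covers ∅
2(d) covers 0:a, 1:e
3(a) covers 2:d
4(f) covers 1:e
5(e) covers 2:d, 4:f
6(d) covers 3:a, 5:e
floor of heap: 0:a, 1:e
completions by unplaced set U, small U first (add the entries for U minus each lowest piece of U):
  |U|=1: {6}:1
  |U|=2: {3,6}:1  {5,6}:1
  |U|=3: {3,5,6}:2  {4,5,6}:1
  |U|=4: {2,3,5,6}:2  {3,4,5,6}:3
  |U|=5: {0,2,3,5,6}:2  {2,3,4,5,6}:5
  start at 0(a): 5
  start at 1(e): 7
sum over floor = 12

12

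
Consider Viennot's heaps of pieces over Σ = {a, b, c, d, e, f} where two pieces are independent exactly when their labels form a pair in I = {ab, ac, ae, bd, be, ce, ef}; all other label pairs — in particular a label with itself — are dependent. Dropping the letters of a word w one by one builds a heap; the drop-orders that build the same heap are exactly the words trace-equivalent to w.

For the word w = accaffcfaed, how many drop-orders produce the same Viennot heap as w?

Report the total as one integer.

60

drop 0:a onto floor
drop 1:c onto floor
drop 2:c onto {1:c}
drop 3:a onto {0:a}
drop 4:f onto {2:c, 3:a}
drop 5:f onto {4:f}
drop 6:c onto {5:f}
drop 7:f onto {6:c}
drop 8:a onto {7:f}
drop 9:e onto floor
drop 10:d onto {8:a, 9:e}
ground layer = {0:a, 1:c, 9:e}
drop-orders for the pieces not yet dropped (sum over which currently-grounded one goes next):
  1 to go: {10} 1
  2 to go: {8,10} 1  {9,10} 1
  3 to go: {7,8,10} 1  {8,9,10} 2
  4 to go: {6,7,8,10} 1  {7,8,9,10} 3
  5 to go: {5,6,7,8,10} 1  {6,7,8,9,10} 4
  6 to go: {4,5,6,7,8,10} 1  {5,6,7,8,9,10} 5
  7 to go: {2,4,5,6,7,8,10} 1  {3,4,5,6,7,8,10} 1  {4,5,6,7,8,9,10} 6
  8 to go: {0,3,4,5,6,7,8,10} 1  {1,2,4,5,6,7,8,10} 1  {2,3,4,5,6,7,8,10} 2  {2,4,5,6,7,8,9,10} 7  {3,4,5,6,7,8,9,10} 7
  9 to go: {0,2,3,4,5,6,7,8,10} 3  {0,3,4,5,6,7,8,9,10} 8  {1,2,3,4,5,6,7,8,10} 3  {1,2,4,5,6,7,8,9,10} 8  {2,3,4,5,6,7,8,9,10} 16
  if 0:a drops first: 27 orders
  if 1:c drops first: 27 orders
  if 9:e drops first: 6 orders
heap linearizations: 60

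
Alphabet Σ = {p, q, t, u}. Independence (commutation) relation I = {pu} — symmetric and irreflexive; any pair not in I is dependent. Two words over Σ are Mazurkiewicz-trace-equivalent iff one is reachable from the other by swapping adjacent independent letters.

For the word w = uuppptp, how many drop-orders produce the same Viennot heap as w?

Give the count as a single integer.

10

piece 0:u — minimal
piece 1:u rests on {0:u}
piece 2:p — minimal
piece 3:p rests on {2:p}
piece 4:p rests on {3:p}
piece 5:t rests on {1:u, 4:p}
piece 6:p rests on {5:t}
minimal pieces: {0:u, 2:p}
ways to finish when only these pieces remain (= sum over removing one remaining piece with nothing left below it):
  1 left: {6}→1
  2 left: {5,6}→1
  3 left: {1,5,6}→1  {4,5,6}→1
  4 left: {0,1,5,6}→1  {1,4,5,6}→2  {3,4,5,6}→1
  5 left: {0,1,4,5,6}→3  {1,3,4,5,6}→3  {2,3,4,5,6}→1
  placing 0:u first → 4 extensions
  placing 2:p first → 6 extensions
total linear extensions = 10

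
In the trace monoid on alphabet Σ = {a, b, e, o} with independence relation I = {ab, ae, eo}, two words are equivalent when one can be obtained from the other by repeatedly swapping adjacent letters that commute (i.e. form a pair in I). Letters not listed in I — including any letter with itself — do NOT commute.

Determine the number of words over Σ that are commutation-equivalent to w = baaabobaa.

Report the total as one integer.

piece 0:b — minimal
piece 1:a — minimal
piece 2:a rests on {1:a}
piece 3:a rests on {2:a}
piece 4:b rests on {0:b}
piece 5:o rests on {3:a, 4:b}
piece 6:b rests on {5:o}
piece 7:a rests on {5:o}
piece 8:a rests on {7:a}
minimal pieces: {0:b, 1:a}
ways to finish when only these pieces remain (= sum over removing one remaining piece with nothing left below it):
  1 left: {6}→1  {8}→1
  2 left: {6,8}→2  {7,8}→1
  3 left: {6,7,8}→3
  4 left: {5,6,7,8}→3
  5 left: {3,5,6,7,8}→3  {4,5,6,7,8}→3
  6 left: {0,4,5,6,7,8}→3  {2,3,5,6,7,8}→3  {3,4,5,6,7,8}→6
  7 left: {0,3,4,5,6,7,8}→9  {1,2,3,5,6,7,8}→3  {2,3,4,5,6,7,8}→9
  placing 0:b first → 12 extensions
  placing 1:a first → 18 extensions
total linear extensions = 30

30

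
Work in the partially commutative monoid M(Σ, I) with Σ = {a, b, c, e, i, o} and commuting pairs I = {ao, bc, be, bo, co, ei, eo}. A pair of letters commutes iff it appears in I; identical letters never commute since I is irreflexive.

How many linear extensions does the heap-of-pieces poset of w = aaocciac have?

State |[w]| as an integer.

#0=a has no predecessor
#1=a depends on [0:a]
#2=o has no predecessor
#3=c depends on [1:a]
#4=c depends on [3:c]
#5=i depends on [2:o, 4:c]
#6=a depends on [5:i]
#7=c depends on [6:a]
sources: [0:a, 2:o]
N(rest) = Σ N(rest − s) over sources s of rest; N(one piece) = 1:
  size 1 → [7]=1
  size 2 → [6,7]=1
  size 3 → [5,6,7]=1
  size 4 → [2,5,6,7]=1  [4,5,6,7]=1
  size 5 → [2,4,5,6,7]=2  [3,4,5,6,7]=1
  size 6 → [1,3,4,5,6,7]=1  [2,3,4,5,6,7]=3
  first=0(a) contributes 4
  first=2(o) contributes 1
|[w]| = 5

5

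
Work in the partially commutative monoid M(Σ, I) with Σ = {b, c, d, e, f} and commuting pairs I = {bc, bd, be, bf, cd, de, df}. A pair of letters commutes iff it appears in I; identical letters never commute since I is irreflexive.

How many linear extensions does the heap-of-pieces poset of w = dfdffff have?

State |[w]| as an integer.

piece 0:d — minimal
piece 1:f — minimal
piece 2:d rests on {0:d}
piece 3:f rests on {1:f}
piece 4:f rests on {3:f}
piece 5:f rests on {4:f}
piece 6:f rests on {5:f}
minimal pieces: {0:d, 1:f}
ways to finish when only these pieces remain (= sum over removing one remaining piece with nothing left below it):
  1 left: {2}→1  {6}→1
  2 left: {0,2}→1  {2,6}→2  {5,6}→1
  3 left: {0,2,6}→3  {2,5,6}→3  {4,5,6}→1
  4 left: {0,2,5,6}→6  {2,4,5,6}→4  {3,4,5,6}→1
  5 left: {0,2,4,5,6}→10  {1,3,4,5,6}→1  {2,3,4,5,6}→5
  placing 0:d first → 6 extensions
  placing 1:f first → 15 extensions
total linear extensions = 21

21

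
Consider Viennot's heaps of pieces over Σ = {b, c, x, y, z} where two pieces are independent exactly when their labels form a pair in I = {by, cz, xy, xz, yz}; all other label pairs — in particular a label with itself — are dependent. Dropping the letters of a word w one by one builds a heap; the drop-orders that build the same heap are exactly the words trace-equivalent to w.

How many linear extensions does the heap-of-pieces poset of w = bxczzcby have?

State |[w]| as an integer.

25

piece 0:b — minimal
piece 1:x rests on {0:b}
piece 2:c rests on {1:x}
piece 3:z rests on {0:b}
piece 4:z rests on {3:z}
piece 5:c rests on {2:c}
piece 6:b rests on {4:z, 5:c}
piece 7:y rests on {5:c}
minimal pieces: {0:b}
ways to finish when only these pieces remain (= sum over removing one remaining piece with nothing left below it):
  1 left: {6}→1  {7}→1
  2 left: {4,6}→1  {6,7}→2
  3 left: {3,4,6}→1  {4,6,7}→3  {5,6,7}→2
  4 left: {2,5,6,7}→2  {3,4,6,7}→4  {4,5,6,7}→5
  5 left: {1,2,5,6,7}→2  {2,4,5,6,7}→7  {3,4,5,6,7}→9
  6 left: {1,2,4,5,6,7}→9  {2,3,4,5,6,7}→16
  placing 0:b first → 25 extensions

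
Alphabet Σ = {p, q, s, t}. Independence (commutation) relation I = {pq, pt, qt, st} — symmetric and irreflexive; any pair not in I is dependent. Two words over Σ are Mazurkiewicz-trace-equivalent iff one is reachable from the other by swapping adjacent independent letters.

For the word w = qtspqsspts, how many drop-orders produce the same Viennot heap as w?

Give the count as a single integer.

90

piece 0:q — minimal
piece 1:t — minimal
piece 2:s rests on {0:q}
piece 3:p rests on {2:s}
piece 4:q rests on {2:s}
piece 5:s rests on {3:p, 4:q}
piece 6:s rests on {5:s}
piece 7:p rests on {6:s}
piece 8:t rests on {1:t}
piece 9:s rests on {7:p}
minimal pieces: {0:q, 1:t}
ways to finish when only these pieces remain (= sum over removing one remaining piece with nothing left below it):
  1 left: {8}→1  {9}→1
  2 left: {1,8}→1  {7,9}→1  {8,9}→2
  3 left: {1,8,9}→3  {6,7,9}→1  {7,8,9}→3
  4 left: {1,7,8,9}→6  {5,6,7,9}→1  {6,7,8,9}→4
  5 left: {1,6,7,8,9}→10  {3,5,6,7,9}→1  {4,5,6,7,9}→1  {5,6,7,8,9}→5
  6 left: {1,5,6,7,8,9}→15  {3,4,5,6,7,9}→2  {3,5,6,7,8,9}→6  {4,5,6,7,8,9}→6
  7 left: {1,3,5,6,7,8,9}→21  {1,4,5,6,7,8,9}→21  {2,3,4,5,6,7,9}→2  {3,4,5,6,7,8,9}→14
  8 left: {0,2,3,4,5,6,7,9}→2  {1,3,4,5,6,7,8,9}→56  {2,3,4,5,6,7,8,9}→16
  placing 0:q first → 72 extensions
  placing 1:t first → 18 extensions
total linear extensions = 90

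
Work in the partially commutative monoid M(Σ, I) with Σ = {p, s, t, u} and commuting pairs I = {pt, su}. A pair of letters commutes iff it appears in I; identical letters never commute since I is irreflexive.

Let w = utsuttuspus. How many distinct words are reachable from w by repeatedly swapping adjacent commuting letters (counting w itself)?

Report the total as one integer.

8

0(u) covers ∅
1(t) covers 0:u
2(s) covers 1:t
3(u) covers 1:t
4(t) covers 2:s, 3:u
5(t) covers 4:t
6(u) covers 5:t
7(s) covers 5:t
8(p) covers 6:u, 7:s
9(u) covers 8:p
10(s) covers 8:p
floor of heap: 0:u
completions by unplaced set U, small U first (add the entries for U minus each lowest piece of U):
  |U|=1: {9}:1  {10}:1
  |U|=2: {9,10}:2
  |U|=3: {8,9,10}:2
  |U|=4: {6,8,9,10}:2  {7,8,9,10}:2
  |U|=5: {6,7,8,9,10}:4
  |U|=6: {5,6,7,8,9,10}:4
  |U|=7: {4,5,6,7,8,9,10}:4
  |U|=8: {2,4,5,6,7,8,9,10}:4  {3,4,5,6,7,8,9,10}:4
  |U|=9: {2,3,4,5,6,7,8,9,10}:8
  start at 0(u): 8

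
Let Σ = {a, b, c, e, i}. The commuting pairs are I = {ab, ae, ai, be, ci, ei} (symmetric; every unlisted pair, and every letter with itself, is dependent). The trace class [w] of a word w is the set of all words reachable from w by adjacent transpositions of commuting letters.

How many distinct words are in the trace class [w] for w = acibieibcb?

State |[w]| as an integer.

#0=a has no predecessor
#1=c depends on [0:a]
#2=i has no predecessor
#3=b depends on [1:c, 2:i]
#4=i depends on [3:b]
#5=e depends on [1:c]
#6=i depends on [4:i]
#7=b depends on [6:i]
#8=c depends on [5:e, 7:b]
#9=b depends on [8:c]
sources: [0:a, 2:i]
N(rest) = Σ N(rest − s) over sources s of rest; N(one piece) = 1:
  size 1 → [9]=1
  size 2 → [8,9]=1
  size 3 → [5,8,9]=1  [7,8,9]=1
  size 4 → [5,7,8,9]=2  [6,7,8,9]=1
  size 5 → [4,6,7,8,9]=1  [5,6,7,8,9]=3
  size 6 → [3,4,6,7,8,9]=1  [4,5,6,7,8,9]=4
  size 7 → [2,3,4,6,7,8,9]=1  [3,4,5,6,7,8,9]=5
  size 8 → [1,3,4,5,6,7,8,9]=5  [2,3,4,5,6,7,8,9]=6
  first=0(a) contributes 11
  first=2(i) contributes 5
|[w]| = 16

16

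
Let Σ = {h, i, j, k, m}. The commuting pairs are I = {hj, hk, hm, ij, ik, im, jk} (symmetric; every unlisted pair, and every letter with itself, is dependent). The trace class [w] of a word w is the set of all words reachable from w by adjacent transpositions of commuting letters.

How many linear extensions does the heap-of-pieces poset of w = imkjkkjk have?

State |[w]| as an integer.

drop 0:i onto floor
drop 1:m onto floor
drop 2:k onto {1:m}
drop 3:j onto {1:m}
drop 4:k onto {2:k}
drop 5:k onto {4:k}
drop 6:j onto {3:j}
drop 7:k onto {5:k}
ground layer = {0:i, 1:m}
drop-orders for the pieces not yet dropped (sum over which currently-grounded one goes next):
  1 to go: {0} 1  {6} 1  {7} 1
  2 to go: {0,6} 2  {0,7} 2  {3,6} 1  {5,7} 1  {6,7} 2
  3 to go: {0,3,6} 3  {0,5,7} 3  {0,6,7} 6  {3,6,7} 3  {4,5,7} 1  {5,6,7} 3
  4 to go: {0,3,6,7} 12  {0,4,5,7} 4  {0,5,6,7} 12  {2,4,5,7} 1  {3,5,6,7} 6  {4,5,6,7} 4
  5 to go: {0,2,4,5,7} 5  {0,3,5,6,7} 30  {0,4,5,6,7} 20  {2,4,5,6,7} 5  {3,4,5,6,7} 10
  6 to go: {0,2,4,5,6,7} 30  {0,3,4,5,6,7} 60  {2,3,4,5,6,7} 15
  if 0:i drops first: 15 orders
  if 1:m drops first: 105 orders
heap linearizations: 120

120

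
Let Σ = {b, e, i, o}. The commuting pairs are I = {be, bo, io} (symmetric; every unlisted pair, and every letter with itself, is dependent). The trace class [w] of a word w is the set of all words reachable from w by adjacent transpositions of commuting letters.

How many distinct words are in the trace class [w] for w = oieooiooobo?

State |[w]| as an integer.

drop 0:o onto floor
drop 1:i onto floor
drop 2:e onto {0:o, 1:i}
drop 3:o onto {2:e}
drop 4:o onto {3:o}
drop 5:i onto {2:e}
drop 6:o onto {4:o}
drop 7:o onto {6:o}
drop 8:o onto {7:o}
drop 9:b onto {5:i}
drop 10:o onto {8:o}
ground layer = {0:o, 1:i}
drop-orders for the pieces not yet dropped (sum over which currently-grounded one goes next):
  1 to go: {9} 1  {10} 1
  2 to go: {5,9} 1  {8,10} 1  {9,10} 2
  3 to go: {5,9,10} 3  {7,8,10} 1  {8,9,10} 3
  4 to go: {5,8,9,10} 6  {6,7,8,10} 1  {7,8,9,10} 4
  5 to go: {4,6,7,8,10} 1  {5,7,8,9,10} 10  {6,7,8,9,10} 5
  6 to go: {3,4,6,7,8,10} 1  {4,6,7,8,9,10} 6  {5,6,7,8,9,10} 15
  7 to go: {3,4,6,7,8,9,10} 7  {4,5,6,7,8,9,10} 21
  8 to go: {3,4,5,6,7,8,9,10} 28
  9 to go: {2,3,4,5,6,7,8,9,10} 28
  if 0:o drops first: 28 orders
  if 1:i drops first: 28 orders
heap linearizations: 56

56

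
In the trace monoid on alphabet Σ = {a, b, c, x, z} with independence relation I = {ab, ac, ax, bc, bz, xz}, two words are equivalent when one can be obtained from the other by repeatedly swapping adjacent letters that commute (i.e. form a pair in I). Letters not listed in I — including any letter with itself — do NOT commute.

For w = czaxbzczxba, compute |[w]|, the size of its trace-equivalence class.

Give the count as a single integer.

#0=c has no predecessor
#1=z depends on [0:c]
#2=a depends on [1:z]
#3=x depends on [0:c]
#4=b depends on [3:x]
#5=z depends on [2:a]
#6=c depends on [3:x, 5:z]
#7=z depends on [6:c]
#8=x depends on [4:b, 6:c]
#9=b depends on [8:x]
#10=a depends on [7:z]
sources: [0:c]
N(rest) = Σ N(rest − s) over sources s of rest; N(one piece) = 1:
  size 1 → [9]=1  [10]=1
  size 2 → [7,10]=1  [8,9]=1  [9,10]=2
  size 3 → [4,8,9]=1  [7,9,10]=3  [8,9,10]=3
  size 4 → [4,8,9,10]=4  [7,8,9,10]=6
  size 5 → [4,7,8,9,10]=10  [6,7,8,9,10]=6
  size 6 → [4,6,7,8,9,10]=16  [5,6,7,8,9,10]=6
  size 7 → [2,5,6,7,8,9,10]=6  [3,4,6,7,8,9,10]=16  [4,5,6,7,8,9,10]=22
  size 8 → [1,2,5,6,7,8,9,10]=6  [2,4,5,6,7,8,9,10]=28  [3,4,5,6,7,8,9,10]=38
  size 9 → [1,2,4,5,6,7,8,9,10]=34  [2,3,4,5,6,7,8,9,10]=66
  first=0(c) contributes 100

100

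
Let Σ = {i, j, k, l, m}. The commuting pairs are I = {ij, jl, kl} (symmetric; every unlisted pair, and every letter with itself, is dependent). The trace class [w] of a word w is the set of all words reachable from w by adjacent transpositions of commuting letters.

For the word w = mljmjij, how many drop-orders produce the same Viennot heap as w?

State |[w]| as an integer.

#0=m has no predecessor
#1=l depends on [0:m]
#2=j depends on [0:m]
#3=m depends on [1:l, 2:j]
#4=j depends on [3:m]
#5=i depends on [3:m]
#6=j depends on [4:j]
sources: [0:m]
N(rest) = Σ N(rest − s) over sources s of rest; N(one piece) = 1:
  size 1 → [5]=1  [6]=1
  size 2 → [4,6]=1  [5,6]=2
  size 3 → [4,5,6]=3
  size 4 → [3,4,5,6]=3
  size 5 → [1,3,4,5,6]=3  [2,3,4,5,6]=3
  first=0(m) contributes 6

6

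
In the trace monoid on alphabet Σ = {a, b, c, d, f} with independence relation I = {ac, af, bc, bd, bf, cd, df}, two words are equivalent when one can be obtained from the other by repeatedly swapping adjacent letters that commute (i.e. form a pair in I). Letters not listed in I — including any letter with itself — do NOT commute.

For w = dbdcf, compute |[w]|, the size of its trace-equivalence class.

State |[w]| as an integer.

0(d) covers ∅
1(b) covers ∅
2(d) covers 0:d
3(c) covers ∅
4(f) covers 3:c
floor of heap: 0:d, 1:b, 3:c
completions by unplaced set U, small U first (add the entries for U minus each lowest piece of U):
  |U|=1: {1}:1  {2}:1  {4}:1
  |U|=2: {0,2}:1  {1,2}:2  {1,4}:2  {2,4}:2  {3,4}:1
  |U|=3: {0,1,2}:3  {0,2,4}:3  {1,2,4}:6  {1,3,4}:3  {2,3,4}:3
  start at 0(d): 12
  start at 1(b): 6
  start at 3(c): 12
sum over floor = 30

30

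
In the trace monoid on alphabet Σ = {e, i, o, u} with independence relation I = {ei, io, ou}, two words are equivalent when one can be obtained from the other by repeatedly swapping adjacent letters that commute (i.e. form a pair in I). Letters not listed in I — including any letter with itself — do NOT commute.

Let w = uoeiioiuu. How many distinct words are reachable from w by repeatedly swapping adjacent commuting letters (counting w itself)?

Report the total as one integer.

0(u) covers ∅
1(o) covers ∅
2(e) covers 0:u, 1:o
3(i) covers 0:u
4(i) covers 3:i
5(o) covers 2:e
6(i) covers 4:i
7(u) covers 2:e, 6:i
8(u) covers 7:u
floor of heap: 0:u, 1:o
completions by unplaced set U, small U first (add the entries for U minus each lowest piece of U):
  |U|=1: {5}:1  {8}:1
  |U|=2: {5,8}:2  {7,8}:1
  |U|=3: {5,7,8}:3  {6,7,8}:1
  |U|=4: {2,5,7,8}:3  {4,6,7,8}:1  {5,6,7,8}:4
  |U|=5: {1,2,5,7,8}:3  {2,5,6,7,8}:7  {3,4,6,7,8}:1  {4,5,6,7,8}:5
  |U|=6: {1,2,5,6,7,8}:10  {2,4,5,6,7,8}:12  {3,4,5,6,7,8}:6
  |U|=7: {1,2,4,5,6,7,8}:22  {2,3,4,5,6,7,8}:18
  start at 0(u): 40
  start at 1(o): 18
sum over floor = 58

58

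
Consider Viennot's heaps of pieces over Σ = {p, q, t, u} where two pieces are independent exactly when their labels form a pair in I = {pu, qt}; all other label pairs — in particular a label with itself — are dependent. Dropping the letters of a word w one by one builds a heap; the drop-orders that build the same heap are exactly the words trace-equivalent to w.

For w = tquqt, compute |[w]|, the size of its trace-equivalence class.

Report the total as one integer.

#0=t has no predecessor
#1=q has no predecessor
#2=u depends on [0:t, 1:q]
#3=q depends on [2:u]
#4=t depends on [2:u]
sources: [0:t, 1:q]
N(rest) = Σ N(rest − s) over sources s of rest; N(one piece) = 1:
  size 1 → [3]=1  [4]=1
  size 2 → [3,4]=2
  size 3 → [2,3,4]=2
  first=0(t) contributes 2
  first=1(q) contributes 2
|[w]| = 4

4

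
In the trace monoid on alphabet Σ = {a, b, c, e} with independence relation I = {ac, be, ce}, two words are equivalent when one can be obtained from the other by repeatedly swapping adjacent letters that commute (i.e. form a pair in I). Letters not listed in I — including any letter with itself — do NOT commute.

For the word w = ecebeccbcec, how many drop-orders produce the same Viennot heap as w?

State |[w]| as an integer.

330

drop 0:e onto floor
drop 1:c onto floor
drop 2:e onto {0:e}
drop 3:b onto {1:c}
drop 4:e onto {2:e}
drop 5:c onto {3:b}
drop 6:c onto {5:c}
drop 7:b onto {6:c}
drop 8:c onto {7:b}
drop 9:e onto {4:e}
drop 10:c onto {8:c}
ground layer = {0:e, 1:c}
drop-orders for the pieces not yet dropped (sum over which currently-grounded one goes next):
  1 to go: {9} 1  {10} 1
  2 to go: {4,9} 1  {8,10} 1  {9,10} 2
  3 to go: {2,4,9} 1  {4,9,10} 3  {7,8,10} 1  {8,9,10} 3
  4 to go: {0,2,4,9} 1  {2,4,9,10} 4  {4,8,9,10} 6  {6,7,8,10} 1  {7,8,9,10} 4
  5 to go: {0,2,4,9,10} 5  {2,4,8,9,10} 10  {4,7,8,9,10} 10  {5,6,7,8,10} 1  {6,7,8,9,10} 5
  6 to go: {0,2,4,8,9,10} 15  {2,4,7,8,9,10} 20  {3,5,6,7,8,10} 1  {4,6,7,8,9,10} 15  {5,6,7,8,9,10} 6
  7 to go: {0,2,4,7,8,9,10} 35  {1,3,5,6,7,8,10} 1  {2,4,6,7,8,9,10} 35  {3,5,6,7,8,9,10} 7  {4,5,6,7,8,9,10} 21
  8 to go: {0,2,4,6,7,8,9,10} 70  {1,3,5,6,7,8,9,10} 8  {2,4,5,6,7,8,9,10} 56  {3,4,5,6,7,8,9,10} 28
  9 to go: {0,2,4,5,6,7,8,9,10} 126  {1,3,4,5,6,7,8,9,10} 36  {2,3,4,5,6,7,8,9,10} 84
  if 0:e drops first: 120 orders
  if 1:c drops first: 210 orders
heap linearizations: 330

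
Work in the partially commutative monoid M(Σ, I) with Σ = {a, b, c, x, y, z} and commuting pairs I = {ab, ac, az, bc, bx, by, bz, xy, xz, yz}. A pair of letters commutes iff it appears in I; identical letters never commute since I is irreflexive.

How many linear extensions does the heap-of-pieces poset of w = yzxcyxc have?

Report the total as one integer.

drop 0:y onto floor
drop 1:z onto floor
drop 2:x onto floor
drop 3:c onto {0:y, 1:z, 2:x}
drop 4:y onto {3:c}
drop 5:x onto {3:c}
drop 6:c onto {4:y, 5:x}
ground layer = {0:y, 1:z, 2:x}
drop-orders for the pieces not yet dropped (sum over which currently-grounded one goes next):
  1 to go: {6} 1
  2 to go: {4,6} 1  {5,6} 1
  3 to go: {4,5,6} 2
  4 to go: {3,4,5,6} 2
  5 to go: {0,3,4,5,6} 2  {1,3,4,5,6} 2  {2,3,4,5,6} 2
  if 0:y drops first: 4 orders
  if 1:z drops first: 4 orders
  if 2:x drops first: 4 orders
heap linearizations: 12

12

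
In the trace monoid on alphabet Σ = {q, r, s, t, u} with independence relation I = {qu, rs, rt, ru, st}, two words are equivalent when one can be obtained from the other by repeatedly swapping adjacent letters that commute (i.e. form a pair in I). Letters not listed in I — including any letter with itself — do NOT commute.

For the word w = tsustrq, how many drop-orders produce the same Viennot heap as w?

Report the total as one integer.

piece 0:t — minimal
piece 1:s — minimal
piece 2:u rests on {0:t, 1:s}
piece 3:s rests on {2:u}
piece 4:t rests on {2:u}
piece 5:r — minimal
piece 6:q rests on {3:s, 4:t, 5:r}
minimal pieces: {0:t, 1:s, 5:r}
ways to finish when only these pieces remain (= sum over removing one remaining piece with nothing left below it):
  1 left: {6}→1
  2 left: {3,6}→1  {4,6}→1  {5,6}→1
  3 left: {3,4,6}→2  {3,5,6}→2  {4,5,6}→2
  4 left: {2,3,4,6}→2  {3,4,5,6}→6
  5 left: {0,2,3,4,6}→2  {1,2,3,4,6}→2  {2,3,4,5,6}→8
  placing 0:t first → 10 extensions
  placing 1:s first → 10 extensions
  placing 5:r first → 4 extensions
total linear extensions = 24

24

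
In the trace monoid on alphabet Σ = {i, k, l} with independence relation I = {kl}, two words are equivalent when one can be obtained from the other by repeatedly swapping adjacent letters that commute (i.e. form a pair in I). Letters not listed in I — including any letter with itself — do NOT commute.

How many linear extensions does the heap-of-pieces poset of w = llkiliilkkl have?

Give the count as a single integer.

18

piece 0:l — minimal
piece 1:l rests on {0:l}
piece 2:k — minimal
piece 3:i rests on {1:l, 2:k}
piece 4:l rests on {3:i}
piece 5:i rests on {4:l}
piece 6:i rests on {5:i}
piece 7:l rests on {6:i}
piece 8:k rests on {6:i}
piece 9:k rests on {8:k}
piece 10:l rests on {7:l}
minimal pieces: {0:l, 2:k}
ways to finish when only these pieces remain (= sum over removing one remaining piece with nothing left below it):
  1 left: {9}→1  {10}→1
  2 left: {7,10}→1  {8,9}→1  {9,10}→2
  3 left: {7,9,10}→3  {8,9,10}→3
  4 left: {7,8,9,10}→6
  5 left: {6,7,8,9,10}→6
  6 left: {5,6,7,8,9,10}→6
  7 left: {4,5,6,7,8,9,10}→6
  8 left: {3,4,5,6,7,8,9,10}→6
  9 left: {1,3,4,5,6,7,8,9,10}→6  {2,3,4,5,6,7,8,9,10}→6
  placing 0:l first → 12 extensions
  placing 2:k first → 6 extensions
total linear extensions = 18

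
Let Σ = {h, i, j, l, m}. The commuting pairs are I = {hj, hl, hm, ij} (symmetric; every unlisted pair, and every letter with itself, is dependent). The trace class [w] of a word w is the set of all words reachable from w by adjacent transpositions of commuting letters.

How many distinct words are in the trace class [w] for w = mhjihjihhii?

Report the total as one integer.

0(m) covers ∅
1(h) covers ∅
2(j) covers 0:m
3(i) covers 0:m, 1:h
4(h) covers 3:i
5(j) covers 2:j
6(i) covers 4:h
7(h) covers 6:i
8(h) covers 7:h
9(i) covers 8:h
10(i) covers 9:i
floor of heap: 0:m, 1:h
completions by unplaced set U, small U first (add the entries for U minus each lowest piece of U):
  |U|=1: {5}:1  {10}:1
  |U|=2: {2,5}:1  {5,10}:2  {9,10}:1
  |U|=3: {2,5,10}:3  {5,9,10}:3  {8,9,10}:1
  |U|=4: {2,5,9,10}:6  {5,8,9,10}:4  {7,8,9,10}:1
  |U|=5: {2,5,8,9,10}:10  {5,7,8,9,10}:5  {6,7,8,9,10}:1
  |U|=6: {2,5,7,8,9,10}:15  {4,6,7,8,9,10}:1  {5,6,7,8,9,10}:6
  |U|=7: {2,5,6,7,8,9,10}:21  {3,4,6,7,8,9,10}:1  {4,5,6,7,8,9,10}:7
  |U|=8: {1,3,4,6,7,8,9,10}:1  {2,4,5,6,7,8,9,10}:28  {3,4,5,6,7,8,9,10}:8
  |U|=9: {1,3,4,5,6,7,8,9,10}:9  {2,3,4,5,6,7,8,9,10}:36
  start at 0(m): 45
  start at 1(h): 36
sum over floor = 81

81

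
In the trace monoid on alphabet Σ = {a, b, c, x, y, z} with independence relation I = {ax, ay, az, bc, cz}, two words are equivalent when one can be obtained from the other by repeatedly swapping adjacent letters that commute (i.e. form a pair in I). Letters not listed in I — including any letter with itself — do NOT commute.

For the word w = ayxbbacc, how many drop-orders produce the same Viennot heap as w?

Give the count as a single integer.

0(a) covers ∅
1(y) covers ∅
2(x) covers 1:y
3(b) covers 0:a, 2:x
4(b) covers 3:b
5(a) covers 4:b
6(c) covers 5:a
7(c) covers 6:c
floor of heap: 0:a, 1:y
completions by unplaced set U, small U first (add the entries for U minus each lowest piece of U):
  |U|=1: {7}:1
  |U|=2: {6,7}:1
  |U|=3: {5,6,7}:1
  |U|=4: {4,5,6,7}:1
  |U|=5: {3,4,5,6,7}:1
  |U|=6: {0,3,4,5,6,7}:1  {2,3,4,5,6,7}:1
  start at 0(a): 1
  start at 1(y): 2
sum over floor = 3

3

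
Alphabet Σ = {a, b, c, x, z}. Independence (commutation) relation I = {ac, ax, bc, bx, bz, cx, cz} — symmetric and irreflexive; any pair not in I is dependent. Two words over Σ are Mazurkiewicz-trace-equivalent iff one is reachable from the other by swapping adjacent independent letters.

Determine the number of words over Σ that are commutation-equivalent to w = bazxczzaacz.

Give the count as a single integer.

drop 0:b onto floor
drop 1:a onto {0:b}
drop 2:z onto {1:a}
drop 3:x onto {2:z}
drop 4:c onto floor
drop 5:z onto {3:x}
drop 6:z onto {5:z}
drop 7:a onto {6:z}
drop 8:a onto {7:a}
drop 9:c onto {4:c}
drop 10:z onto {8:a}
ground layer = {0:b, 4:c}
drop-orders for the pieces not yet dropped (sum over which currently-grounded one goes next):
  1 to go: {9} 1  {10} 1
  2 to go: {4,9} 1  {8,10} 1  {9,10} 2
  3 to go: {4,9,10} 3  {7,8,10} 1  {8,9,10} 3
  4 to go: {4,8,9,10} 6  {6,7,8,10} 1  {7,8,9,10} 4
  5 to go: {4,7,8,9,10} 10  {5,6,7,8,10} 1  {6,7,8,9,10} 5
  6 to go: {3,5,6,7,8,10} 1  {4,6,7,8,9,10} 15  {5,6,7,8,9,10} 6
  7 to go: {2,3,5,6,7,8,10} 1  {3,5,6,7,8,9,10} 7  {4,5,6,7,8,9,10} 21
  8 to go: {1,2,3,5,6,7,8,10} 1  {2,3,5,6,7,8,9,10} 8  {3,4,5,6,7,8,9,10} 28
  9 to go: {0,1,2,3,5,6,7,8,10} 1  {1,2,3,5,6,7,8,9,10} 9  {2,3,4,5,6,7,8,9,10} 36
  if 0:b drops first: 45 orders
  if 4:c drops first: 10 orders
heap linearizations: 55

55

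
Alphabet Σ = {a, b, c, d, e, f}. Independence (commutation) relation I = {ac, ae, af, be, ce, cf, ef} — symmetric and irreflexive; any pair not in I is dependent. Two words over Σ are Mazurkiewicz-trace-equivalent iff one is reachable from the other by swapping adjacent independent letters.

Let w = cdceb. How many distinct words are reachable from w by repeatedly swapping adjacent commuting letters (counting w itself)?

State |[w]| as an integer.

piece 0:c — minimal
piece 1:d rests on {0:c}
piece 2:c rests on {1:d}
piece 3:e rests on {1:d}
piece 4:b rests on {2:c}
minimal pieces: {0:c}
ways to finish when only these pieces remain (= sum over removing one remaining piece with nothing left below it):
  1 left: {3}→1  {4}→1
  2 left: {2,4}→1  {3,4}→2
  3 left: {2,3,4}→3
  placing 0:c first → 3 extensions

3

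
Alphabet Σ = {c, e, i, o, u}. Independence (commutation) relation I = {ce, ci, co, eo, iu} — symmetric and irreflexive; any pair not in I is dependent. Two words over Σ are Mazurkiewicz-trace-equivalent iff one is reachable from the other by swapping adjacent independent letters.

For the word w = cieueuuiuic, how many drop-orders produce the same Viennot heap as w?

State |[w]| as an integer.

0(c) covers ∅
1(i) covers ∅
2(e) covers 1:i
3(u) covers 0:c, 2:e
4(e) covers 3:u
5(u) covers 4:e
6(u) covers 5:u
7(i) covers 4:e
8(u) covers 6:u
9(i) covers 7:i
10(c) covers 8:u
floor of heap: 0:c, 1:i
completions by unplaced set U, small U first (add the entries for U minus each lowest piece of U):
  |U|=1: {9}:1  {10}:1
  |U|=2: {7,9}:1  {8,10}:1  {9,10}:2
  |U|=3: {6,8,10}:1  {7,9,10}:3  {8,9,10}:3
  |U|=4: {5,6,8,10}:1  {6,8,9,10}:4  {7,8,9,10}:6
  |U|=5: {5,6,8,9,10}:5  {6,7,8,9,10}:10
  |U|=6: {5,6,7,8,9,10}:15
  |U|=7: {4,5,6,7,8,9,10}:15
  |U|=8: {3,4,5,6,7,8,9,10}:15
  |U|=9: {0,3,4,5,6,7,8,9,10}:15  {2,3,4,5,6,7,8,9,10}:15
  start at 0(c): 15
  start at 1(i): 30
sum over floor = 45

45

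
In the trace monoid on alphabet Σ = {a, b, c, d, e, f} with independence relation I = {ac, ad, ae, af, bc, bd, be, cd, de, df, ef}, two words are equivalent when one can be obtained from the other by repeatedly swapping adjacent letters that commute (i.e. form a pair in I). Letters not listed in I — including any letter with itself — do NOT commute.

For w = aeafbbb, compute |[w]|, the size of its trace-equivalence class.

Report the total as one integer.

21

drop 0:a onto floor
drop 1:e onto floor
drop 2:a onto {0:a}
drop 3:f onto floor
drop 4:b onto {2:a, 3:f}
drop 5:b onto {4:b}
drop 6:b onto {5:b}
ground layer = {0:a, 1:e, 3:f}
drop-orders for the pieces not yet dropped (sum over which currently-grounded one goes next):
  1 to go: {1} 1  {6} 1
  2 to go: {1,6} 2  {5,6} 1
  3 to go: {1,5,6} 3  {4,5,6} 1
  4 to go: {1,4,5,6} 4  {2,4,5,6} 1  {3,4,5,6} 1
  5 to go: {0,2,4,5,6} 1  {1,2,4,5,6} 5  {1,3,4,5,6} 5  {2,3,4,5,6} 2
  if 0:a drops first: 12 orders
  if 1:e drops first: 3 orders
  if 3:f drops first: 6 orders
heap linearizations: 21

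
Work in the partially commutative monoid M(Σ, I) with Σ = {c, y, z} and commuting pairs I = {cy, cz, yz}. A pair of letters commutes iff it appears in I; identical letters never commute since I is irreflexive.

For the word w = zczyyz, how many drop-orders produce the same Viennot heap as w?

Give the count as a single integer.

#0=z has no predecessor
#1=c has no predecessor
#2=z depends on [0:z]
#3=y has no predecessor
#4=y depends on [3:y]
#5=z depends on [2:z]
sources: [0:z, 1:c, 3:y]
N(rest) = Σ N(rest − s) over sources s of rest; N(one piece) = 1:
  size 1 → [1]=1  [4]=1  [5]=1
  size 2 → [1,4]=2  [1,5]=2  [2,5]=1  [3,4]=1  [4,5]=2
  size 3 → [0,2,5]=1  [1,2,5]=3  [1,3,4]=3  [1,4,5]=6  [2,4,5]=3  [3,4,5]=3
  size 4 → [0,1,2,5]=4  [0,2,4,5]=4  [1,2,4,5]=12  [1,3,4,5]=12  [2,3,4,5]=6
  first=0(z) contributes 30
  first=1(c) contributes 10
  first=3(y) contributes 20
|[w]| = 60

60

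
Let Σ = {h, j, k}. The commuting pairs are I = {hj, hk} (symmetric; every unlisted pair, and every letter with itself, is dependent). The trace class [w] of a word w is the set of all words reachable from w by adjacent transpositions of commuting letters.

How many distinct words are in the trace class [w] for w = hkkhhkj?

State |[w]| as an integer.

0(h) covers ∅
1(k) covers ∅
2(k) covers 1:k
3(h) covers 0:h
4(h) covers 3:h
5(k) covers 2:k
6(j) covers 5:k
floor of heap: 0:h, 1:k
completions by unplaced set U, small U first (add the entries for U minus each lowest piece of U):
  |U|=1: {4}:1  {6}:1
  |U|=2: {3,4}:1  {4,6}:2  {5,6}:1
  |U|=3: {0,3,4}:1  {2,5,6}:1  {3,4,6}:3  {4,5,6}:3
  |U|=4: {0,3,4,6}:4  {1,2,5,6}:1  {2,4,5,6}:4  {3,4,5,6}:6
  |U|=5: {0,3,4,5,6}:10  {1,2,4,5,6}:5  {2,3,4,5,6}:10
  start at 0(h): 15
  start at 1(k): 20
sum over floor = 35

35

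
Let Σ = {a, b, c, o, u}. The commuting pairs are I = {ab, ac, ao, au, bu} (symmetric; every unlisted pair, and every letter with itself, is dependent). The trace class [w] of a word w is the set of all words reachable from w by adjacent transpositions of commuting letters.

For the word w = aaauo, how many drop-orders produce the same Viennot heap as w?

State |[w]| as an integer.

10

drop 0:a onto floor
drop 1:a onto {0:a}
drop 2:a onto {1:a}
drop 3:u onto floor
drop 4:o onto {3:u}
ground layer = {0:a, 3:u}
drop-orders for the pieces not yet dropped (sum over which currently-grounded one goes next):
  1 to go: {2} 1  {4} 1
  2 to go: {1,2} 1  {2,4} 2  {3,4} 1
  3 to go: {0,1,2} 1  {1,2,4} 3  {2,3,4} 3
  if 0:a drops first: 6 orders
  if 3:u drops first: 4 orders
heap linearizations: 10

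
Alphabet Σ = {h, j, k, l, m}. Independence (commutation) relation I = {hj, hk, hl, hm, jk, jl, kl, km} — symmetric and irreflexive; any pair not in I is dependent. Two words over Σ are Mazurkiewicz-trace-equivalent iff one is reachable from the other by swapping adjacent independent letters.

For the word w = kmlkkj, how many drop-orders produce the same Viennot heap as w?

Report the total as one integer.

40

#0=k has no predecessor
#1=m has no predecessor
#2=l depends on [1:m]
#3=k depends on [0:k]
#4=k depends on [3:k]
#5=j depends on [1:m]
sources: [0:k, 1:m]
N(rest) = Σ N(rest − s) over sources s of rest; N(one piece) = 1:
  size 1 → [2]=1  [4]=1  [5]=1
  size 2 → [2,4]=2  [2,5]=2  [3,4]=1  [4,5]=2
  size 3 → [0,3,4]=1  [1,2,5]=2  [2,3,4]=3  [2,4,5]=6  [3,4,5]=3
  size 4 → [0,2,3,4]=4  [0,3,4,5]=4  [1,2,4,5]=8  [2,3,4,5]=12
  first=0(k) contributes 20
  first=1(m) contributes 20
|[w]| = 40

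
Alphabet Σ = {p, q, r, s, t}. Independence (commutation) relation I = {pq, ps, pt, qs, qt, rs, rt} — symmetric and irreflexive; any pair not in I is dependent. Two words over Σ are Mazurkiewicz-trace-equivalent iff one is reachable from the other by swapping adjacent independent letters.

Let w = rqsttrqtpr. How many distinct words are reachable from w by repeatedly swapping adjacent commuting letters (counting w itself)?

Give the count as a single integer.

420

drop 0:r onto floor
drop 1:q onto {0:r}
drop 2:s onto floor
drop 3:t onto {2:s}
drop 4:t onto {3:t}
drop 5:r onto {1:q}
drop 6:q onto {5:r}
drop 7:t onto {4:t}
drop 8:p onto {5:r}
drop 9:r onto {6:q, 8:p}
ground layer = {0:r, 2:s}
drop-orders for the pieces not yet dropped (sum over which currently-grounded one goes next):
  1 to go: {7} 1  {9} 1
  2 to go: {4,7} 1  {6,9} 1  {7,9} 2  {8,9} 1
  3 to go: {3,4,7} 1  {4,7,9} 3  {6,7,9} 3  {6,8,9} 2  {7,8,9} 3
  4 to go: {2,3,4,7} 1  {3,4,7,9} 4  {4,6,7,9} 6  {4,7,8,9} 6  {5,6,8,9} 2  {6,7,8,9} 8
  5 to go: {1,5,6,8,9} 2  {2,3,4,7,9} 5  {3,4,6,7,9} 10  {3,4,7,8,9} 10  {4,6,7,8,9} 20  {5,6,7,8,9} 10
  6 to go: {0,1,5,6,8,9} 2  {1,5,6,7,8,9} 12  {2,3,4,6,7,9} 15  {2,3,4,7,8,9} 15  {3,4,6,7,8,9} 40  {4,5,6,7,8,9} 30
  7 to go: {0,1,5,6,7,8,9} 14  {1,4,5,6,7,8,9} 42  {2,3,4,6,7,8,9} 70  {3,4,5,6,7,8,9} 70
  8 to go: {0,1,4,5,6,7,8,9} 56  {1,3,4,5,6,7,8,9} 112  {2,3,4,5,6,7,8,9} 140
  if 0:r drops first: 252 orders
  if 2:s drops first: 168 orders
heap linearizations: 420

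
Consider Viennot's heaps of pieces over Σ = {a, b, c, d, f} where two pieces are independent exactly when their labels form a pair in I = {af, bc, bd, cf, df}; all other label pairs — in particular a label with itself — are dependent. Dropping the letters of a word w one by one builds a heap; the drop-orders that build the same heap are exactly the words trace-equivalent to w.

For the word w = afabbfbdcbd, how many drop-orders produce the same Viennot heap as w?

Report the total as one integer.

196

piece 0:a — minimal
piece 1:f — minimal
piece 2:a rests on {0:a}
piece 3:b rests on {1:f, 2:a}
piece 4:b rests on {3:b}
piece 5:f rests on {4:b}
piece 6:b rests on {5:f}
piece 7:d rests on {2:a}
piece 8:c rests on {7:d}
piece 9:b rests on {6:b}
piece 10:d rests on {8:c}
minimal pieces: {0:a, 1:f}
ways to finish when only these pieces remain (= sum over removing one remaining piece with nothing left below it):
  1 left: {9}→1  {10}→1
  2 left: {6,9}→1  {8,10}→1  {9,10}→2
  3 left: {5,6,9}→1  {6,9,10}→3  {7,8,10}→1  {8,9,10}→3
  4 left: {4,5,6,9}→1  {5,6,9,10}→4  {6,8,9,10}→6  {7,8,9,10}→4
  5 left: {3,4,5,6,9}→1  {4,5,6,9,10}→5  {5,6,8,9,10}→10  {6,7,8,9,10}→10
  6 left: {1,3,4,5,6,9}→1  {3,4,5,6,9,10}→6  {4,5,6,8,9,10}→15  {5,6,7,8,9,10}→20
  7 left: {1,3,4,5,6,9,10}→7  {3,4,5,6,8,9,10}→21  {4,5,6,7,8,9,10}→35
  8 left: {1,3,4,5,6,8,9,10}→28  {3,4,5,6,7,8,9,10}→56
  9 left: {1,3,4,5,6,7,8,9,10}→84  {2,3,4,5,6,7,8,9,10}→56
  placing 0:a first → 140 extensions
  placing 1:f first → 56 extensions
total linear extensions = 196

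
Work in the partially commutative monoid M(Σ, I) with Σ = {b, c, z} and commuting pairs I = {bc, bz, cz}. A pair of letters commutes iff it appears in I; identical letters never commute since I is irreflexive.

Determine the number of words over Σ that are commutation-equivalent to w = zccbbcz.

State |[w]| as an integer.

0(z) covers ∅
1(c) covers ∅
2(c) covers 1:c
3(b) covers ∅
4(b) covers 3:b
5(c) covers 2:c
6(z) covers 0:z
floor of heap: 0:z, 1:c, 3:b
completions by unplaced set U, small U first (add the entries for U minus each lowest piece of U):
  |U|=1: {4}:1  {5}:1  {6}:1
  |U|=2: {0,6}:1  {2,5}:1  {3,4}:1  {4,5}:2  {4,6}:2  {5,6}:2
  |U|=3: {0,4,6}:3  {0,5,6}:3  {1,2,5}:1  {2,4,5}:3  {2,5,6}:3  {3,4,5}:3  {3,4,6}:3  {4,5,6}:6
  |U|=4: {0,2,5,6}:6  {0,3,4,6}:6  {0,4,5,6}:12  {1,2,4,5}:4  {1,2,5,6}:4  {2,3,4,5}:6  {2,4,5,6}:12  {3,4,5,6}:12
  |U|=5: {0,1,2,5,6}:10  {0,2,4,5,6}:30  {0,3,4,5,6}:30  {1,2,3,4,5}:10  {1,2,4,5,6}:20  {2,3,4,5,6}:30
  start at 0(z): 60
  start at 1(c): 90
  start at 3(b): 60
sum over floor = 210

210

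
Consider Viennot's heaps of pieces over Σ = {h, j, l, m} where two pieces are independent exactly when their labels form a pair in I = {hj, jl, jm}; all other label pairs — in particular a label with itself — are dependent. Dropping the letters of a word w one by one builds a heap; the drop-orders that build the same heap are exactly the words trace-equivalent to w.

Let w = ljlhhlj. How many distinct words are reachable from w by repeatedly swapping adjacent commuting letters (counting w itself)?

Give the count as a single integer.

21

#0=l has no predecessor
#1=j has no predecessor
#2=l depends on [0:l]
#3=h depends on [2:l]
#4=h depends on [3:h]
#5=l depends on [4:h]
#6=j depends on [1:j]
sources: [0:l, 1:j]
N(rest) = Σ N(rest − s) over sources s of rest; N(one piece) = 1:
  size 1 → [5]=1  [6]=1
  size 2 → [1,6]=1  [4,5]=1  [5,6]=2
  size 3 → [1,5,6]=3  [3,4,5]=1  [4,5,6]=3
  size 4 → [1,4,5,6]=6  [2,3,4,5]=1  [3,4,5,6]=4
  size 5 → [0,2,3,4,5]=1  [1,3,4,5,6]=10  [2,3,4,5,6]=5
  first=0(l) contributes 15
  first=1(j) contributes 6
|[w]| = 21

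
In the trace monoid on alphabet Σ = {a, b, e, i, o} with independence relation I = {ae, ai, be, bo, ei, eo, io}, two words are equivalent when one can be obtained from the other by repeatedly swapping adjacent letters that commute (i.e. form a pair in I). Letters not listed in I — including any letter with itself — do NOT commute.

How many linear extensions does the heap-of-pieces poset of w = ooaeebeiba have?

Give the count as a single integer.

120

drop 0:o onto floor
drop 1:o onto {0:o}
drop 2:a onto {1:o}
drop 3:e onto floor
drop 4:e onto {3:e}
drop 5:b onto {2:a}
drop 6:e onto {4:e}
drop 7:i onto {5:b}
drop 8:b onto {7:i}
drop 9:a onto {8:b}
ground layer = {0:o, 3:e}
drop-orders for the pieces not yet dropped (sum over which currently-grounded one goes next):
  1 to go: {6} 1  {9} 1
  2 to go: {4,6} 1  {6,9} 2  {8,9} 1
  3 to go: {3,4,6} 1  {4,6,9} 3  {6,8,9} 3  {7,8,9} 1
  4 to go: {3,4,6,9} 4  {4,6,8,9} 6  {5,7,8,9} 1  {6,7,8,9} 4
  5 to go: {2,5,7,8,9} 1  {3,4,6,8,9} 10  {4,6,7,8,9} 10  {5,6,7,8,9} 5
  6 to go: {1,2,5,7,8,9} 1  {2,5,6,7,8,9} 6  {3,4,6,7,8,9} 20  {4,5,6,7,8,9} 15
  7 to go: {0,1,2,5,7,8,9} 1  {1,2,5,6,7,8,9} 7  {2,4,5,6,7,8,9} 21  {3,4,5,6,7,8,9} 35
  8 to go: {0,1,2,5,6,7,8,9} 8  {1,2,4,5,6,7,8,9} 28  {2,3,4,5,6,7,8,9} 56
  if 0:o drops first: 84 orders
  if 3:e drops first: 36 orders
heap linearizations: 120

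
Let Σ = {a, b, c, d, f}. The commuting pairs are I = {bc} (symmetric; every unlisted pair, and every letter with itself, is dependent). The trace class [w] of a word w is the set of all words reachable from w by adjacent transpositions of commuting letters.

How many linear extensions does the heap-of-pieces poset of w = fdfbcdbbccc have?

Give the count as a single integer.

#0=f has no predecessor
#1=d depends on [0:f]
#2=f depends on [1:d]
#3=b depends on [2:f]
#4=c depends on [2:f]
#5=d depends on [3:b, 4:c]
#6=b depends on [5:d]
#7=b depends on [6:b]
#8=c depends on [5:d]
#9=c depends on [8:c]
#10=c depends on [9:c]
sources: [0:f]
N(rest) = Σ N(rest − s) over sources s of rest; N(one piece) = 1:
  size 1 → [7]=1  [10]=1
  size 2 → [6,7]=1  [7,10]=2  [9,10]=1
  size 3 → [6,7,10]=3  [7,9,10]=3  [8,9,10]=1
  size 4 → [6,7,9,10]=6  [7,8,9,10]=4
  size 5 → [6,7,8,9,10]=10
  size 6 → [5,6,7,8,9,10]=10
  size 7 → [3,5,6,7,8,9,10]=10  [4,5,6,7,8,9,10]=10
  size 8 → [3,4,5,6,7,8,9,10]=20
  size 9 → [2,3,4,5,6,7,8,9,10]=20
  first=0(f) contributes 20

20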